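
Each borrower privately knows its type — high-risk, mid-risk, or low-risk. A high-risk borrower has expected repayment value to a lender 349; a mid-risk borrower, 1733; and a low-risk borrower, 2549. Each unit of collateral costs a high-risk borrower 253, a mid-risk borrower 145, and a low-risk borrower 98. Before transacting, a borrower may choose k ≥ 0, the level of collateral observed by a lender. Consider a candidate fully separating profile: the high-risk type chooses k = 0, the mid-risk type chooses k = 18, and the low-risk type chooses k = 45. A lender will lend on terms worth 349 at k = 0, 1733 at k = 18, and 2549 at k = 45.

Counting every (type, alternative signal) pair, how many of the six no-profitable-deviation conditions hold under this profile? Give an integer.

Low-risk (own payoff 2549 − 98×45 = -1861): to k=0 gives 349 → profitable ✗; to k=18 gives 1733 − 98×18 = -31 → profitable ✗.
High-risk (own payoff 349): to k=18 gives 1733 − 253×18 = -2821 → no gain ✓; to k=45 gives 2549 − 253×45 = -8836 → no gain ✓.
Mid-risk (own payoff 1733 − 145×18 = -877): to k=0 gives 349 → profitable ✗; to k=45 gives 2549 − 145×45 = -3976 → no gain ✓.
3 of the 6 constraints hold; not an equilibrium.

3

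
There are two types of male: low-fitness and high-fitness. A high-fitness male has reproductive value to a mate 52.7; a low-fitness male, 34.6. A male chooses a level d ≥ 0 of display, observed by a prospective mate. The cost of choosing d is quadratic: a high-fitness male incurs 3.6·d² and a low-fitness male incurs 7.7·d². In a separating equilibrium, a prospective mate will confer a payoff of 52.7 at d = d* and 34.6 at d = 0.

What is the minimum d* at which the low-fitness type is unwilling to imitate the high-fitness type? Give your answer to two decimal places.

1.53

The low-fitness type at d = 0 receives 34.6; imitating at d* yields 52.7 − 7.7·d*².
Indifference: 34.6 = 52.7 − 7.7·d*², so d*² = (52.7 − 34.6) / 7.7 ≈ 2.3506.
d* = √2.3506 ≈ 1.53.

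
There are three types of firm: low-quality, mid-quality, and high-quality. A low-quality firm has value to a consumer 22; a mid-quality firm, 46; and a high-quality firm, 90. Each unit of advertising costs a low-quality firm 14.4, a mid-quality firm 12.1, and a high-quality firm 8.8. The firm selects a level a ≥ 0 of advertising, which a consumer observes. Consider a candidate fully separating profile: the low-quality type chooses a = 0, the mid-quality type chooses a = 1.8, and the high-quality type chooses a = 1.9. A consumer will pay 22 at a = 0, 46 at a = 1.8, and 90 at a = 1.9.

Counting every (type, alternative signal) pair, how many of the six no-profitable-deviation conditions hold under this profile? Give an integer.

High-quality (own payoff 90 − 8.8×1.9 = 73.28): to a=0 gives 22 → no gain ✓; to a=1.8 gives 46 − 8.8×1.8 = 30.16 → no gain ✓.
Mid-quality (own payoff 46 − 12.1×1.8 = 24.22): to a=0 gives 22 → no gain ✓; to a=1.9 gives 90 − 12.1×1.9 = 67.01 → profitable ✗.
Low-quality (own payoff 22): to a=1.8 gives 46 − 14.4×1.8 = 20.08 → no gain ✓; to a=1.9 gives 90 − 14.4×1.9 = 62.64 → profitable ✗.
4 of the 6 constraints hold; not an equilibrium.

4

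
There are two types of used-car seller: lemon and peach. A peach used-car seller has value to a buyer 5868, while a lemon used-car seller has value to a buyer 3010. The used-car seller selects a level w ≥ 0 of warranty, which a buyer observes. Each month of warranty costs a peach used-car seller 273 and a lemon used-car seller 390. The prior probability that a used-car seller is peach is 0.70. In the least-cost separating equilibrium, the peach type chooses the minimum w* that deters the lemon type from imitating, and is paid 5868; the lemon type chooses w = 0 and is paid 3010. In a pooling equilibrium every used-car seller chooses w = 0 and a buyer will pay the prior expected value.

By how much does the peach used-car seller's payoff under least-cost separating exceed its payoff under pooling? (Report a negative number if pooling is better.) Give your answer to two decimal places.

Least-cost separating signal: w* solves 3010 = 5868 − 390·w*, so w* = (5868 − 3010)/390 ≈ 7.3282.
Peach type's separating payoff: 5868 − 273 × w* = 5868 − 273 × (5868 − 3010)/390 = 5868 − 780234/390 = 3867.4.
Pooling payoff: 0.70 × 5868 + 0.30 × 3010 = 5010.6.
Difference: 3867.4 − 5010.6 = -1143.20.
The peach type would prefer the pooling outcome.

-1143.20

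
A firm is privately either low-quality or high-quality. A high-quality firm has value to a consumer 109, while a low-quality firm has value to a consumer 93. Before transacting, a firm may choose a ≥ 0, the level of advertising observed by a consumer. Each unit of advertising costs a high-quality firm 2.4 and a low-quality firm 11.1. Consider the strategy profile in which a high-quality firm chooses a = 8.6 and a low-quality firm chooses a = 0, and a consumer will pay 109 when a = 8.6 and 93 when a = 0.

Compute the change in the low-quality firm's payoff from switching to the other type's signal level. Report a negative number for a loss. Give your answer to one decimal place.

-79.5

Playing a = 0 the low-quality firm receives 93.
Deviating to a = 8.6 brings payment 109 at cost 11.1 × 8.6 = 95.46, netting 13.54.
Gain from deviating: 13.54 − 93 = -79.46, i.e. -79.5 to one decimal place.
The gain is negative, so the low-quality type's incentive-compatibility constraint is satisfied.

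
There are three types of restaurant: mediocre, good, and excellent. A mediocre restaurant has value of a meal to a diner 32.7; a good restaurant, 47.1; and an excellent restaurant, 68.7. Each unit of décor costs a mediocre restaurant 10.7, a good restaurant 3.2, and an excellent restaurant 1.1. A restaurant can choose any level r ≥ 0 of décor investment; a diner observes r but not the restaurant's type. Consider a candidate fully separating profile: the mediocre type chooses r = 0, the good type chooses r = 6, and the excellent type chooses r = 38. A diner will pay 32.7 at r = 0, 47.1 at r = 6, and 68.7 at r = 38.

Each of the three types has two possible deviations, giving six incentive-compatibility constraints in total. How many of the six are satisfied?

3

Good (own payoff 47.1 − 3.2×6 = 27.9): to r=0 gives 32.7 → profitable ✗; to r=38 gives 68.7 − 3.2×38 = -52.9 → no gain ✓.
Excellent (own payoff 68.7 − 1.1×38 = 26.9): to r=0 gives 32.7 → profitable ✗; to r=6 gives 47.1 − 1.1×6 = 40.5 → profitable ✗.
Mediocre (own payoff 32.7): to r=6 gives 47.1 − 10.7×6 = -17.1 → no gain ✓; to r=38 gives 68.7 − 10.7×38 = -337.9 → no gain ✓.
3 of the 6 constraints hold; not an equilibrium.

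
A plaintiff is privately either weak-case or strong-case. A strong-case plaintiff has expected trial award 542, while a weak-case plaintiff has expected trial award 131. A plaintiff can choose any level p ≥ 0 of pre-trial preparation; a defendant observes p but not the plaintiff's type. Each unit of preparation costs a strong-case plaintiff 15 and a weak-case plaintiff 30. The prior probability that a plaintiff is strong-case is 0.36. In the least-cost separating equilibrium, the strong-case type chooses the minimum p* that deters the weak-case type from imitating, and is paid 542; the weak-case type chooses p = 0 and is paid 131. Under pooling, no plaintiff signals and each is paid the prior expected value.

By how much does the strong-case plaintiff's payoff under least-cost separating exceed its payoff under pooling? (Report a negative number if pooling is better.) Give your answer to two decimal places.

57.54

Least-cost separating signal: p* solves 131 = 542 − 30·p*, so p* = (542 − 131)/30 = 13.7.
Strong-case type's separating payoff: 542 − 15 × p* = 542 − 15 × (542 − 131)/30 = 542 − 6165/30 = 336.5.
Pooling payoff: 0.36 × 542 + 0.64 × 131 = 278.96.
Difference: 336.5 − 278.96 = 57.54.
The strong-case type prefers to separate.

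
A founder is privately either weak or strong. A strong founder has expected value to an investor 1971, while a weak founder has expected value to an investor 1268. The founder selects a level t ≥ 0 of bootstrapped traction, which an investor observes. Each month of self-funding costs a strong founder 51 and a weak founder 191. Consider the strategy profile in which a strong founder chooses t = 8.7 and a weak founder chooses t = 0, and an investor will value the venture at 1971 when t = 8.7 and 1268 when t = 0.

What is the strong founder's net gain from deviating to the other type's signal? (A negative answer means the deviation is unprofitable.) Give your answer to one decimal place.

Playing t = 8.7 the strong founder receives 1971 − 51 × 8.7 = 1527.3.
Deviating to t = 0 yields 1268 instead.
Gain from deviating: 1268 − 1527.3 = -259.3.
The gain is negative, so the strong type's incentive-compatibility constraint is satisfied.

-259.3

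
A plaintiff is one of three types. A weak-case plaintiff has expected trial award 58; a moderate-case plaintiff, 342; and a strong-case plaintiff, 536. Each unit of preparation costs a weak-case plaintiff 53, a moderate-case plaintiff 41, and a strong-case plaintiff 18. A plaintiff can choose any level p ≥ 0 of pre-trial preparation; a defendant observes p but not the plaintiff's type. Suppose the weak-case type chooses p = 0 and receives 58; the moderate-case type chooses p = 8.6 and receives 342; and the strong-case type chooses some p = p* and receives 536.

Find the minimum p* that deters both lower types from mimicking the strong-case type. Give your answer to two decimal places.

13.33

Weak-case type (on-path payoff 58) won't mimic when 58 ≥ 536 − 53·p*, i.e. p* ≥ 9.02.
Moderate-case type (on-path payoff 342 − 41×8.6 = -10.6) won't mimic when -10.6 ≥ 536 − 41·p*, i.e. p* ≥ 13.33.
Both must hold, so p* = max(9.02, 13.33) = 13.33. The moderate-case type's constraint binds.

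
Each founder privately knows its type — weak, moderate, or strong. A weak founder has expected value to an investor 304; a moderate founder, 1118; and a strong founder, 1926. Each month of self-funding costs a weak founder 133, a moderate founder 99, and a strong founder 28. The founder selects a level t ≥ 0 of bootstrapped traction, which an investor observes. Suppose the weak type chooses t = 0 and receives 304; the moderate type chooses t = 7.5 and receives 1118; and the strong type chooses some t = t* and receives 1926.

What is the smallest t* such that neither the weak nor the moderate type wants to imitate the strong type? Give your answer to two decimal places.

15.66

Weak type (on-path payoff 304) won't mimic when 304 ≥ 1926 − 133·t*, i.e. t* ≥ 12.20.
Moderate type (on-path payoff 1118 − 99×7.5 = 375.5) won't mimic when 375.5 ≥ 1926 − 99·t*, i.e. t* ≥ 15.66.
Both must hold, so t* = max(12.20, 15.66) = 15.66. The moderate type's constraint binds.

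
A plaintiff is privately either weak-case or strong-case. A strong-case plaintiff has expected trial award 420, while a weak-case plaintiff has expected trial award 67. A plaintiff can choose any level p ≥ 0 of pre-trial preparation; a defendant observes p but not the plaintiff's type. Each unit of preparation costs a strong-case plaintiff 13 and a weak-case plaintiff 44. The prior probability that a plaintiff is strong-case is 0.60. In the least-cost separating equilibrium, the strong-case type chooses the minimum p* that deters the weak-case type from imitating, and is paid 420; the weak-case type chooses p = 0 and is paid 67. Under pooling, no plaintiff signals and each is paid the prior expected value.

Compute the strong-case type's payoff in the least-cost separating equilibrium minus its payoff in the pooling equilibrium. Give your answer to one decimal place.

Least-cost separating signal: p* solves 67 = 420 − 44·p*, so p* = (420 − 67)/44 ≈ 8.0227.
Strong-case type's separating payoff: 420 − 13 × p* = 420 − 13 × (420 − 67)/44 = 420 − 4589/44 ≈ 315.705.
Pooling payoff: 0.60 × 420 + 0.40 × 67 = 278.8.
Difference: 315.705 − 278.8 = 36.905, i.e. 36.9 to one decimal place.
The strong-case type prefers to separate.

36.9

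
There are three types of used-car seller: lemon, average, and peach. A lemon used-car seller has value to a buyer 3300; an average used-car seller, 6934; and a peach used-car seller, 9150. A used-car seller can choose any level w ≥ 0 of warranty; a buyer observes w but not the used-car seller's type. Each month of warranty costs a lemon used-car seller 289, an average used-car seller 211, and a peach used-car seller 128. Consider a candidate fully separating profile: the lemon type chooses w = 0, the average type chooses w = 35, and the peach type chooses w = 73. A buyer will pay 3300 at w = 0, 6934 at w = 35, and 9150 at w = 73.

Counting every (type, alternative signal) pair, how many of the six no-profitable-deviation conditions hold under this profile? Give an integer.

3

Average (own payoff 6934 − 211×35 = -451): to w=0 gives 3300 → profitable ✗; to w=73 gives 9150 − 211×73 = -6253 → no gain ✓.
Peach (own payoff 9150 − 128×73 = -194): to w=0 gives 3300 → profitable ✗; to w=35 gives 6934 − 128×35 = 2454 → profitable ✗.
Lemon (own payoff 3300): to w=35 gives 6934 − 289×35 = -3181 → no gain ✓; to w=73 gives 9150 − 289×73 = -11947 → no gain ✓.
3 of the 6 constraints hold; not an equilibrium.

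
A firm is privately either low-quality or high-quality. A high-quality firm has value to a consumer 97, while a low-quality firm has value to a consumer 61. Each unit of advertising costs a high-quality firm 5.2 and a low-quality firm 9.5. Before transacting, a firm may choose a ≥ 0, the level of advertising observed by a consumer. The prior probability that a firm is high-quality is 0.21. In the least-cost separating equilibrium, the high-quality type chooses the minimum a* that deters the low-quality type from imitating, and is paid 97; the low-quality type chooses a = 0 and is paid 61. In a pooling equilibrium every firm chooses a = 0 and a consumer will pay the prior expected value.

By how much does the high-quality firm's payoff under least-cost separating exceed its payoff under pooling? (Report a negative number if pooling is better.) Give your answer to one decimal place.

Least-cost separating signal: a* solves 61 = 97 − 9.5·a*, so a* = (97 − 61)/9.5 ≈ 3.7895.
High-quality type's separating payoff: 97 − 5.2 × a* = 97 − 5.2 × (97 − 61)/9.5 = 97 − 187.2/9.5 ≈ 77.295.
Pooling payoff: 0.21 × 97 + 0.79 × 61 = 68.56.
Difference: 77.295 − 68.56 = 8.735, i.e. 8.7 to one decimal place.
The high-quality type prefers to separate.

8.7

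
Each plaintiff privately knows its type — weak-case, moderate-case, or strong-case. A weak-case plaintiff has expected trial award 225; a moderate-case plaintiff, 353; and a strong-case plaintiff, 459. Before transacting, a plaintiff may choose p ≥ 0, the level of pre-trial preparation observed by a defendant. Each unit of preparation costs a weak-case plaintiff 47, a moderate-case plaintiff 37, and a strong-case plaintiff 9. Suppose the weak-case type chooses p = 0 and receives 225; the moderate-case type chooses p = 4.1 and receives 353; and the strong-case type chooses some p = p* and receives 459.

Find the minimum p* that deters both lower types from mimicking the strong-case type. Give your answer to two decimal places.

6.96

Weak-case type (on-path payoff 225) won't mimic when 225 ≥ 459 − 47·p*, i.e. p* ≥ 4.98.
Moderate-case type (on-path payoff 353 − 37×4.1 = 201.3) won't mimic when 201.3 ≥ 459 − 37·p*, i.e. p* ≥ 6.96.
Both must hold, so p* = max(4.98, 6.96) = 6.96. The moderate-case type's constraint binds.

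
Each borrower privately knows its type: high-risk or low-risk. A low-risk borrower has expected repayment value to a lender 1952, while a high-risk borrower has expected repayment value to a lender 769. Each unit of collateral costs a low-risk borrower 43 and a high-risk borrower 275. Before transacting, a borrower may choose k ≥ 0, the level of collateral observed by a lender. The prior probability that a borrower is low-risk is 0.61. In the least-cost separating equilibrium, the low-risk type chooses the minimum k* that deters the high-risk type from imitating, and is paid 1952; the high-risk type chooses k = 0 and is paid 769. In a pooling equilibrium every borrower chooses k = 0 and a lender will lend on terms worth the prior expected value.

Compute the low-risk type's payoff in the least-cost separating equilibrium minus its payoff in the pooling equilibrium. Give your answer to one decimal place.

276.4

Least-cost separating signal: k* solves 769 = 1952 − 275·k*, so k* = (1952 − 769)/275 ≈ 4.3018.
Low-risk type's separating payoff: 1952 − 43 × k* = 1952 − 43 × (1952 − 769)/275 = 1952 − 50869/275 ≈ 1767.022.
Pooling payoff: 0.61 × 1952 + 0.39 × 769 = 1490.63.
Difference: 1767.022 − 1490.63 = 276.392, i.e. 276.4 to one decimal place.
The low-risk type prefers to separate.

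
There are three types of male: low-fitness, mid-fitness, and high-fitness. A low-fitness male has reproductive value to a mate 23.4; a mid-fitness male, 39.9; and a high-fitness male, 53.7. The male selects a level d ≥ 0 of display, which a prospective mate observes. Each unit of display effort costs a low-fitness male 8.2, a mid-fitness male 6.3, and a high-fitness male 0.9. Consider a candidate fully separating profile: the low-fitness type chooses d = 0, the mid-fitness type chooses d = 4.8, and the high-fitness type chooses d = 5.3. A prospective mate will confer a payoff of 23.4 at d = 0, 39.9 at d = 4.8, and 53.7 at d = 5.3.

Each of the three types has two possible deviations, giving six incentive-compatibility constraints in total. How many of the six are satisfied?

Mid-fitness (own payoff 39.9 − 6.3×4.8 = 9.66): to d=0 gives 23.4 → profitable ✗; to d=5.3 gives 53.7 − 6.3×5.3 = 20.31 → profitable ✗.
Low-fitness (own payoff 23.4): to d=4.8 gives 39.9 − 8.2×4.8 = 0.54 → no gain ✓; to d=5.3 gives 53.7 − 8.2×5.3 = 10.24 → no gain ✓.
High-fitness (own payoff 53.7 − 0.9×5.3 = 48.93): to d=0 gives 23.4 → no gain ✓; to d=4.8 gives 39.9 − 0.9×4.8 = 35.58 → no gain ✓.
4 of the 6 constraints hold; not an equilibrium.

4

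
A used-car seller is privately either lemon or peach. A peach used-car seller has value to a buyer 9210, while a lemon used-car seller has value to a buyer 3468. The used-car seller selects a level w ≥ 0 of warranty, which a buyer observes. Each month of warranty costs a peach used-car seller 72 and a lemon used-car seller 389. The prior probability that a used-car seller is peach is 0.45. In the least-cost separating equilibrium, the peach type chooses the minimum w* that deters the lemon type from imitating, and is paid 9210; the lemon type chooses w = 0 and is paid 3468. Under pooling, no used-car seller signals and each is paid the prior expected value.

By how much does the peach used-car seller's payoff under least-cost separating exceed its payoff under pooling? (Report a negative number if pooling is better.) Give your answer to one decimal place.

Least-cost separating signal: w* solves 3468 = 9210 − 389·w*, so w* = (9210 − 3468)/389 ≈ 14.7609.
Peach type's separating payoff: 9210 − 72 × w* = 9210 − 72 × (9210 − 3468)/389 = 9210 − 413424/389 ≈ 8147.213.
Pooling payoff: 0.45 × 9210 + 0.55 × 3468 = 6051.9.
Difference: 8147.213 − 6051.9 = 2095.313, i.e. 2095.3 to one decimal place.
The peach type prefers to separate.

2095.3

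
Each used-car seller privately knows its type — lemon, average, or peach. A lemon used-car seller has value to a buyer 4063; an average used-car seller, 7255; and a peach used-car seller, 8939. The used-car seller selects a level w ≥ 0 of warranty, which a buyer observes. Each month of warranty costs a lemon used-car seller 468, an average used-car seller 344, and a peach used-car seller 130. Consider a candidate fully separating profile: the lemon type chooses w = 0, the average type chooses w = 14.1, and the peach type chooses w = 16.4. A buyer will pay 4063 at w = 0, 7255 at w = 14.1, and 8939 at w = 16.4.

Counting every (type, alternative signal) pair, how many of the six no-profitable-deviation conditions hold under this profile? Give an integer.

Peach (own payoff 8939 − 130×16.4 = 6807): to w=0 gives 4063 → no gain ✓; to w=14.1 gives 7255 − 130×14.1 = 5422 → no gain ✓.
Lemon (own payoff 4063): to w=14.1 gives 7255 − 468×14.1 = 656.2 → no gain ✓; to w=16.4 gives 8939 − 468×16.4 = 1263.8 → no gain ✓.
Average (own payoff 7255 − 344×14.1 = 2404.6): to w=0 gives 4063 → profitable ✗; to w=16.4 gives 8939 − 344×16.4 = 3297.4 → profitable ✗.
4 of the 6 constraints hold; not an equilibrium.

4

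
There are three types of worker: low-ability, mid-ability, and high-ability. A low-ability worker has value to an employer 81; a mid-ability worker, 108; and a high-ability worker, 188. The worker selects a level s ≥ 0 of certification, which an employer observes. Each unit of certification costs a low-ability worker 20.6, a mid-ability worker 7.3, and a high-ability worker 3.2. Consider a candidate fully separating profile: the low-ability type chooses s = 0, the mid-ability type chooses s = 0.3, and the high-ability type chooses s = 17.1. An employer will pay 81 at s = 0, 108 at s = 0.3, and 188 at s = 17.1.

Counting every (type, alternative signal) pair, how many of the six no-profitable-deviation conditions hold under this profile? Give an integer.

High-ability (own payoff 188 − 3.2×17.1 = 133.28): to s=0 gives 81 → no gain ✓; to s=0.3 gives 108 − 3.2×0.3 = 107.04 → no gain ✓.
Low-ability (own payoff 81): to s=0.3 gives 108 − 20.6×0.3 = 101.82 → profitable ✗; to s=17.1 gives 188 − 20.6×17.1 = -164.26 → no gain ✓.
Mid-ability (own payoff 108 − 7.3×0.3 = 105.81): to s=0 gives 81 → no gain ✓; to s=17.1 gives 188 − 7.3×17.1 = 63.17 → no gain ✓.
5 of the 6 constraints hold; not an equilibrium.

5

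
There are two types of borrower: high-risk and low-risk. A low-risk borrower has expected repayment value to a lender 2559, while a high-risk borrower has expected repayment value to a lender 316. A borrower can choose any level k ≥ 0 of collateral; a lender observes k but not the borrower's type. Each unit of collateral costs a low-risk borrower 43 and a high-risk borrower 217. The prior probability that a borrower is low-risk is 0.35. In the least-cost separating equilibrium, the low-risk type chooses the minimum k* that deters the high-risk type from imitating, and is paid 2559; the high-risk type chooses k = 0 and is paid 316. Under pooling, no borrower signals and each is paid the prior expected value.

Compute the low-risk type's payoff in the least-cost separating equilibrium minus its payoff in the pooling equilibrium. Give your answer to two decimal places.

Least-cost separating signal: k* solves 316 = 2559 − 217·k*, so k* = (2559 − 316)/217 ≈ 10.3364.
Low-risk type's separating payoff: 2559 − 43 × k* = 2559 − 43 × (2559 − 316)/217 = 2559 − 96449/217 ≈ 2114.5346.
Pooling payoff: 0.35 × 2559 + 0.65 × 316 = 1101.05.
Difference: 2114.5346 − 1101.05 = 1013.4846, i.e. 1013.48 to two decimal places.
The low-risk type prefers to separate.

1013.48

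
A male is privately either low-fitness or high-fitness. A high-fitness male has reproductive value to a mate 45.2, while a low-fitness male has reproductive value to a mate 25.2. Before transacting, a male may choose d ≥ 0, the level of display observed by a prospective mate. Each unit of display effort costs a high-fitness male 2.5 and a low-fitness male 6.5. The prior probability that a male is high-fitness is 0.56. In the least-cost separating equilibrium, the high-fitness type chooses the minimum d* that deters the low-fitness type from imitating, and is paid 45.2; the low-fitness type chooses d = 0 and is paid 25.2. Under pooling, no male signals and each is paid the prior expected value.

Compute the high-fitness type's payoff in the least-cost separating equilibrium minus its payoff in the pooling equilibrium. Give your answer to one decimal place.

1.1

Least-cost separating signal: d* solves 25.2 = 45.2 − 6.5·d*, so d* = (45.2 − 25.2)/6.5 ≈ 3.0769.
High-fitness type's separating payoff: 45.2 − 2.5 × d* = 45.2 − 2.5 × (45.2 − 25.2)/6.5 = 45.2 − 50/6.5 ≈ 37.508.
Pooling payoff: 0.56 × 45.2 + 0.44 × 25.2 = 36.4.
Difference: 37.508 − 36.4 = 1.108, i.e. 1.1 to one decimal place.
The high-fitness type prefers to separate.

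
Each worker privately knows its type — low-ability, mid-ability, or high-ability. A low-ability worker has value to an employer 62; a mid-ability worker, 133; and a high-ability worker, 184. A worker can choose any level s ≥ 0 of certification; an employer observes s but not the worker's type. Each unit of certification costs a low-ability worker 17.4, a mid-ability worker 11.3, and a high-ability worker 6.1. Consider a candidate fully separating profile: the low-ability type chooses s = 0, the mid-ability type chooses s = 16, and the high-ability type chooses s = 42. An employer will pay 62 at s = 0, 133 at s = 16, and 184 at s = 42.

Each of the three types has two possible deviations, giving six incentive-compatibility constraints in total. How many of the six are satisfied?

Low-ability (own payoff 62): to s=16 gives 133 − 17.4×16 = -145.4 → no gain ✓; to s=42 gives 184 − 17.4×42 = -546.8 → no gain ✓.
High-ability (own payoff 184 − 6.1×42 = -72.2): to s=0 gives 62 → profitable ✗; to s=16 gives 133 − 6.1×16 = 35.4 → profitable ✗.
Mid-ability (own payoff 133 − 11.3×16 = -47.8): to s=0 gives 62 → profitable ✗; to s=42 gives 184 − 11.3×42 = -290.6 → no gain ✓.
3 of the 6 constraints hold; not an equilibrium.

3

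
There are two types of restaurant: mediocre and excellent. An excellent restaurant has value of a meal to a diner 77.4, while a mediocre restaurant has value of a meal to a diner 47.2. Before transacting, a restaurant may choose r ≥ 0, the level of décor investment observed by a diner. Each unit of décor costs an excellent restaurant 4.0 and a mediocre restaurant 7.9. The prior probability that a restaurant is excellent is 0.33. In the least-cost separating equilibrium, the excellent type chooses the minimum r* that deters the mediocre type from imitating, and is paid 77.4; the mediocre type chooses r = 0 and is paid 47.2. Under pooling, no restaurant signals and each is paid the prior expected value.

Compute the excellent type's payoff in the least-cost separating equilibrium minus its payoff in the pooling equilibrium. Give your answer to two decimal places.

4.94

Least-cost separating signal: r* solves 47.2 = 77.4 − 7.9·r*, so r* = (77.4 − 47.2)/7.9 ≈ 3.8228.
Excellent type's separating payoff: 77.4 − 4.0 × r* = 77.4 − 4.0 × (77.4 − 47.2)/7.9 = 77.4 − 120.8/7.9 ≈ 62.1089.
Pooling payoff: 0.33 × 77.4 + 0.67 × 47.2 = 57.166.
Difference: 62.1089 − 57.166 = 4.9429, i.e. 4.94 to two decimal places.
The excellent type prefers to separate.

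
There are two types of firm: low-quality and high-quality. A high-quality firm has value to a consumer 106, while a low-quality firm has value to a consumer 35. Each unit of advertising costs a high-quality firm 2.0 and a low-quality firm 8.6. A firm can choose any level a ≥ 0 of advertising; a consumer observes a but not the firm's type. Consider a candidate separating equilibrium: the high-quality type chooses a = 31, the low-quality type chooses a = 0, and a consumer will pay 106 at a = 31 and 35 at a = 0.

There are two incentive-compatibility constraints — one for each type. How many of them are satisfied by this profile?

High-quality type: signal → 106 − 2.0 × 31 = 44; deviate to 0 → 35. IC holds (44 ≥ 35).
Low-quality type: stay at 0 → 35; mimic → 106 − 8.6 × 31 = -160.6. IC holds (35 ≥ -160.6).
2 of 2 constraints hold, so this is a separating equilibrium.

2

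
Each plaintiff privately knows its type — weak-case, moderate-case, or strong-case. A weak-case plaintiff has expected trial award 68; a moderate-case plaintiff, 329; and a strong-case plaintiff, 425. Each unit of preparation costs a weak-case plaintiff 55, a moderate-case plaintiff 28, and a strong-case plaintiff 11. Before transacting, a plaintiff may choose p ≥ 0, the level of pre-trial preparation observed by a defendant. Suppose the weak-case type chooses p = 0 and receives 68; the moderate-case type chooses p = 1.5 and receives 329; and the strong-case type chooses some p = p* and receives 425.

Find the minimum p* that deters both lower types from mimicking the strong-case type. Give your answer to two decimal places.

6.49

Moderate-case type (on-path payoff 329 − 28×1.5 = 287) won't mimic when 287 ≥ 425 − 28·p*, i.e. p* ≥ 4.93.
Weak-case type (on-path payoff 68) won't mimic when 68 ≥ 425 − 55·p*, i.e. p* ≥ 6.49.
Both must hold, so p* = max(6.49, 4.93) = 6.49. The weak-case type's constraint binds.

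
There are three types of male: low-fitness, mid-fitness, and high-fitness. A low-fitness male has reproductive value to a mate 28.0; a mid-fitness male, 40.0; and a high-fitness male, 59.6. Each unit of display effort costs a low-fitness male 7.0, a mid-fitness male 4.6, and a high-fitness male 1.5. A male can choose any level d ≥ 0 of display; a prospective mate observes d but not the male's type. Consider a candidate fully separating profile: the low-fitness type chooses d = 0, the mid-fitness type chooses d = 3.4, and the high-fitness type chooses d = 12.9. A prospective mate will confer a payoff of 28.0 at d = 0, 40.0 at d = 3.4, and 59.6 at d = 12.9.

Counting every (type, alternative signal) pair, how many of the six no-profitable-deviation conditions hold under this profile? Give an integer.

5

Mid-fitness (own payoff 40.0 − 4.6×3.4 = 24.36): to d=0 gives 28.0 → profitable ✗; to d=12.9 gives 59.6 − 4.6×12.9 = 0.26 → no gain ✓.
Low-fitness (own payoff 28.0): to d=3.4 gives 40.0 − 7.0×3.4 = 16.2 → no gain ✓; to d=12.9 gives 59.6 − 7.0×12.9 = -30.7 → no gain ✓.
High-fitness (own payoff 59.6 − 1.5×12.9 = 40.25): to d=0 gives 28.0 → no gain ✓; to d=3.4 gives 40.0 − 1.5×3.4 = 34.9 → no gain ✓.
5 of the 6 constraints hold; not an equilibrium.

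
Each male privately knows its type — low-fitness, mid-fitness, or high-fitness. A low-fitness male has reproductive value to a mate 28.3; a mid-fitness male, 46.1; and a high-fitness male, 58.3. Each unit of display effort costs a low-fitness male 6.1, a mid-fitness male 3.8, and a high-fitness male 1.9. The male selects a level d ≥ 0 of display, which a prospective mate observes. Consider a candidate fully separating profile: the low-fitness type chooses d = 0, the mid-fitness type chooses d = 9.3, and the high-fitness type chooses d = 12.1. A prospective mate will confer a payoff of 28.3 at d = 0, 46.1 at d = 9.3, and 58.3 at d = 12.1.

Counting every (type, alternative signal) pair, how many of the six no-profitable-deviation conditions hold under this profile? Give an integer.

Low-fitness (own payoff 28.3): to d=9.3 gives 46.1 − 6.1×9.3 = -10.63 → no gain ✓; to d=12.1 gives 58.3 − 6.1×12.1 = -15.51 → no gain ✓.
High-fitness (own payoff 58.3 − 1.9×12.1 = 35.31): to d=0 gives 28.3 → no gain ✓; to d=9.3 gives 46.1 − 1.9×9.3 = 28.43 → no gain ✓.
Mid-fitness (own payoff 46.1 − 3.8×9.3 = 10.76): to d=0 gives 28.3 → profitable ✗; to d=12.1 gives 58.3 − 3.8×12.1 = 12.32 → profitable ✗.
4 of the 6 constraints hold; not an equilibrium.

4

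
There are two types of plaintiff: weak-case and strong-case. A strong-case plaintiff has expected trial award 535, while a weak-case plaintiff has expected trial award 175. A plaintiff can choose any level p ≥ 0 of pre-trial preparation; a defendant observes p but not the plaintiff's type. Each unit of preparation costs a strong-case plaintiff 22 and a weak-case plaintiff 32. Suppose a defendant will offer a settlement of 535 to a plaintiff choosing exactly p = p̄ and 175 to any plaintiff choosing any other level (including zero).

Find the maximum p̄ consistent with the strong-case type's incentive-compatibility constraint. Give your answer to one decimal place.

16.4

Choosing p̄ yields the strong-case type 535 − 22·p̄; choosing zero yields 175.
The strong-case type is indifferent at 535 − 22·p̄ = 175, i.e. p̄ = (535 − 175) / 22 ≈ 16.4.
For any p̄ above 16.4 the strong-case type would rather pool at zero, so separation collapses.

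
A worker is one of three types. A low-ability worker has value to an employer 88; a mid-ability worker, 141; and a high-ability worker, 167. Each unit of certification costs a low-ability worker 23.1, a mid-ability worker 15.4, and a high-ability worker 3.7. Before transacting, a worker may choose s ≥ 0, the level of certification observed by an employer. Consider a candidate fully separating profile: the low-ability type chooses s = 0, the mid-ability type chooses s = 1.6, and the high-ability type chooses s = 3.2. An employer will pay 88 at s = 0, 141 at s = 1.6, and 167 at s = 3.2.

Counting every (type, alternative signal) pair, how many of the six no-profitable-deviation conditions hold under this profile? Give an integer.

Mid-ability (own payoff 141 − 15.4×1.6 = 116.36): to s=0 gives 88 → no gain ✓; to s=3.2 gives 167 − 15.4×3.2 = 117.72 → profitable ✗.
Low-ability (own payoff 88): to s=1.6 gives 141 − 23.1×1.6 = 104.04 → profitable ✗; to s=3.2 gives 167 − 23.1×3.2 = 93.08 → profitable ✗.
High-ability (own payoff 167 − 3.7×3.2 = 155.16): to s=0 gives 88 → no gain ✓; to s=1.6 gives 141 − 3.7×1.6 = 135.08 → no gain ✓.
3 of the 6 constraints hold; not an equilibrium.

3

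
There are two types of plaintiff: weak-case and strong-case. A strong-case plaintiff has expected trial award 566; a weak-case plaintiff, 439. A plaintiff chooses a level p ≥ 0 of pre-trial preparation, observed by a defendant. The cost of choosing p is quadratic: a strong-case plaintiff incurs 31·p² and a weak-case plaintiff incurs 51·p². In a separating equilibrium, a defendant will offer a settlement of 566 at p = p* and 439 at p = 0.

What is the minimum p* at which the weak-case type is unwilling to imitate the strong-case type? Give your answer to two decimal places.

1.58

The weak-case type at p = 0 receives 439; imitating at p* yields 566 − 51·p*².
Indifference: 439 = 566 − 51·p*², so p*² = (566 − 439) / 51 ≈ 2.4902.
p* = √2.4902 ≈ 1.58.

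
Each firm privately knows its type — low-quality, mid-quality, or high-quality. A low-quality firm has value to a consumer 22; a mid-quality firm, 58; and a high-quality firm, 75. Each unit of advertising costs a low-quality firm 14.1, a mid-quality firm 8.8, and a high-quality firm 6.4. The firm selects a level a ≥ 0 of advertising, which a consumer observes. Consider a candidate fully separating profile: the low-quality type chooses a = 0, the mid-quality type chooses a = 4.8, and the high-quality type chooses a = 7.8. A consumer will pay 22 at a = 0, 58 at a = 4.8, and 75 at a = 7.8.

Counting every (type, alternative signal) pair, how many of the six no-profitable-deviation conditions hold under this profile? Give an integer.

High-quality (own payoff 75 − 6.4×7.8 = 25.08): to a=0 gives 22 → no gain ✓; to a=4.8 gives 58 − 6.4×4.8 = 27.28 → profitable ✗.
Mid-quality (own payoff 58 − 8.8×4.8 = 15.76): to a=0 gives 22 → profitable ✗; to a=7.8 gives 75 − 8.8×7.8 = 6.36 → no gain ✓.
Low-quality (own payoff 22): to a=4.8 gives 58 − 14.1×4.8 = -9.68 → no gain ✓; to a=7.8 gives 75 − 14.1×7.8 = -34.98 → no gain ✓.
4 of the 6 constraints hold; not an equilibrium.

4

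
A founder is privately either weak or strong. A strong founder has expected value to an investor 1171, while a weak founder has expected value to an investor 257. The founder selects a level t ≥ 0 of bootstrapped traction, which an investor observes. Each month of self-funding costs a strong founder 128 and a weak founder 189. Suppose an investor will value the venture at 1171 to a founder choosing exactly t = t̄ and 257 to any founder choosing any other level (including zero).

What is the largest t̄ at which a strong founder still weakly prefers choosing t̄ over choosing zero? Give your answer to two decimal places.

Choosing t̄ yields the strong type 1171 − 128·t̄; choosing zero yields 257.
The strong type is indifferent at 1171 − 128·t̄ = 257, i.e. t̄ = (1171 − 257) / 128 ≈ 7.14.
For any t̄ above 7.14 the strong type would rather pool at zero, so separation collapses.

7.14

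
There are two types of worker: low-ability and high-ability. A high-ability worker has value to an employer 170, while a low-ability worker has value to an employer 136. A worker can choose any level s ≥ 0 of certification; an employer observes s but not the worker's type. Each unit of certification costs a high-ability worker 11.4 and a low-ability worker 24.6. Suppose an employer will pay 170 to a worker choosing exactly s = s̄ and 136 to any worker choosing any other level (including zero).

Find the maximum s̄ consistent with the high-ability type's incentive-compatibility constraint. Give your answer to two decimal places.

Choosing s̄ yields the high-ability type 170 − 11.4·s̄; choosing zero yields 136.
The high-ability type is indifferent at 170 − 11.4·s̄ = 136, i.e. s̄ = (170 − 136) / 11.4 ≈ 2.98.
For any s̄ above 2.98 the high-ability type would rather pool at zero, so separation collapses.

2.98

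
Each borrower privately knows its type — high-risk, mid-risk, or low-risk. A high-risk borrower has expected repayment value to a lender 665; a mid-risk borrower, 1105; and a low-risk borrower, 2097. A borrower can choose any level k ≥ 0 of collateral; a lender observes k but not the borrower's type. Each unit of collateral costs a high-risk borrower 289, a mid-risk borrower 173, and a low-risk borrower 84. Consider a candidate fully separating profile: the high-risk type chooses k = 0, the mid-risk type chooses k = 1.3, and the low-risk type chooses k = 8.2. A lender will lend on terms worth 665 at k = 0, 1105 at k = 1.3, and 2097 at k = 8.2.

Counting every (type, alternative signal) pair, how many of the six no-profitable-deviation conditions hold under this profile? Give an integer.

Mid-risk (own payoff 1105 − 173×1.3 = 880.1): to k=0 gives 665 → no gain ✓; to k=8.2 gives 2097 − 173×8.2 = 678.4 → no gain ✓.
Low-risk (own payoff 2097 − 84×8.2 = 1408.2): to k=0 gives 665 → no gain ✓; to k=1.3 gives 1105 − 84×1.3 = 995.8 → no gain ✓.
High-risk (own payoff 665): to k=1.3 gives 1105 − 289×1.3 = 729.3 → profitable ✗; to k=8.2 gives 2097 − 289×8.2 = -272.8 → no gain ✓.
5 of the 6 constraints hold; not an equilibrium.

5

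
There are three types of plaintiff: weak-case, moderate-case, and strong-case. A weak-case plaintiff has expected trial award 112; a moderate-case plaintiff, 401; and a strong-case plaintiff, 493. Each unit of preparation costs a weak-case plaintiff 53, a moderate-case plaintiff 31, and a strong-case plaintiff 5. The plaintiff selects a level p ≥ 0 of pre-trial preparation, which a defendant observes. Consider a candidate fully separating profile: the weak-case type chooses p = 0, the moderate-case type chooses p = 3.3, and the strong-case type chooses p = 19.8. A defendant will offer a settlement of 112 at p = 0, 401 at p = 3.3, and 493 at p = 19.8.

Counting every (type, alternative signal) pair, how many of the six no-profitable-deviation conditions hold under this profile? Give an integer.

Moderate-case (own payoff 401 − 31×3.3 = 298.7): to p=0 gives 112 → no gain ✓; to p=19.8 gives 493 − 31×19.8 = -120.8 → no gain ✓.
Strong-case (own payoff 493 − 5×19.8 = 394): to p=0 gives 112 → no gain ✓; to p=3.3 gives 401 − 5×3.3 = 384.5 → no gain ✓.
Weak-case (own payoff 112): to p=3.3 gives 401 − 53×3.3 = 226.1 → profitable ✗; to p=19.8 gives 493 − 53×19.8 = -556.4 → no gain ✓.
5 of the 6 constraints hold; not an equilibrium.

5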